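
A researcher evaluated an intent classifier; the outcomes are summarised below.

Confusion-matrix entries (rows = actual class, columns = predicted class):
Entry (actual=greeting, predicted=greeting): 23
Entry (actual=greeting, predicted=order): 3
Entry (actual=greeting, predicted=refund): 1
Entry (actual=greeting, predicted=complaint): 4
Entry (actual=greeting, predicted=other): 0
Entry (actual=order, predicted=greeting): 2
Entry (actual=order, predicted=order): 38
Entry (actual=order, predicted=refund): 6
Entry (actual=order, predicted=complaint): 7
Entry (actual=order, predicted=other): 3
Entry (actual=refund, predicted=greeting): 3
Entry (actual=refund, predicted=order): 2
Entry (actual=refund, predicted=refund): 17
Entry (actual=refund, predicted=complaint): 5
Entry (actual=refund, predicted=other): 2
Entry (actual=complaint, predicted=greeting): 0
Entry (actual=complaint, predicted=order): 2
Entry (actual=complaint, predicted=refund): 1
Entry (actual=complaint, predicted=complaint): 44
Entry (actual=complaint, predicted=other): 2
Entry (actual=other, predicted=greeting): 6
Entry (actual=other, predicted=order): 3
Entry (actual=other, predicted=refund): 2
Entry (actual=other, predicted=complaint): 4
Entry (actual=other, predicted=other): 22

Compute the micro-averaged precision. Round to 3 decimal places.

0.713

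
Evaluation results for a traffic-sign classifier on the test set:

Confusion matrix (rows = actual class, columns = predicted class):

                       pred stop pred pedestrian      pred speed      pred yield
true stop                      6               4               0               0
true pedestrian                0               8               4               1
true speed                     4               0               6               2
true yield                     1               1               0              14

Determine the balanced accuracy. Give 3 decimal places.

0.648

Balanced accuracy = mean of per-class recall.
  stop: recall = 6/10 = 0.6000
  pedestrian: recall = 8/13 = 0.6154
  speed: recall = 6/12 = 0.5000
  yield: recall = 14/16 = 0.8750
Mean = (0.6000 + 0.6154 + 0.5000 + 0.8750) / 4 = 0.648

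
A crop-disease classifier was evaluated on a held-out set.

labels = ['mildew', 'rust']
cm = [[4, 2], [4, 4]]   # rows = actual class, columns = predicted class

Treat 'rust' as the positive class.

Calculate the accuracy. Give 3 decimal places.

Accuracy = (TP+TN)/N = (4+4)/14 = 0.571

0.571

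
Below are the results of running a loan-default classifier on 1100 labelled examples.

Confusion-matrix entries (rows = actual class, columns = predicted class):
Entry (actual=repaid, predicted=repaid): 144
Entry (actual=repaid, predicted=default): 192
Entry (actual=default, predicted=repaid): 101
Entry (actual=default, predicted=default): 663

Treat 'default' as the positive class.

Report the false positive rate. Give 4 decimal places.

0.5714

FPR = FP/(FP+TN) = 192/(192+144) = 0.5714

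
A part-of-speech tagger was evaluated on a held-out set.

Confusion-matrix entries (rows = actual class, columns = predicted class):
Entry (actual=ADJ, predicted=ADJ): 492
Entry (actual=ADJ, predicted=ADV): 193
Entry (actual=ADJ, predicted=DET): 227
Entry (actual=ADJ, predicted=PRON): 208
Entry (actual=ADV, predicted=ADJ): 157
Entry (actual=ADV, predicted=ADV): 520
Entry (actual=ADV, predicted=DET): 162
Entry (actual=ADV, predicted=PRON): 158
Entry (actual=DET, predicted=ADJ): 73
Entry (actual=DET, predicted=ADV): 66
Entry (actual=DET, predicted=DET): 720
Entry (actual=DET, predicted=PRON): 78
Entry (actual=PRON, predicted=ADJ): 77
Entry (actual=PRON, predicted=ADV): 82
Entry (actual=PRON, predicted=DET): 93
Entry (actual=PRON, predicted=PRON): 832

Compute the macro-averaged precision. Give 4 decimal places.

0.6177

Per-class precision (TP/(TP+FP)):
  ADJ: TP=492, FP=157+73+77=307 → 492/799 = 0.61577
  ADV: TP=520, FP=193+66+82=341 → 520/861 = 0.60395
  DET: TP=720, FP=227+162+93=482 → 720/1202 = 0.59900
  PRON: TP=832, FP=208+158+78=444 → 832/1276 = 0.65204
Macro-precision = mean = (0.61577 + 0.60395 + 0.59900 + 0.65204) / 4 = 0.6177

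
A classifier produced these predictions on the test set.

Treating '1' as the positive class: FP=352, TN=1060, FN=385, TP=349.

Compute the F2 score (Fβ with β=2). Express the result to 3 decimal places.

Fβ = (1+β²)·TP / ((1+β²)·TP + β²·FN + FP), with β²=4
= 5·349 / (5·349 + 4·385 + 352) = 0.480

0.480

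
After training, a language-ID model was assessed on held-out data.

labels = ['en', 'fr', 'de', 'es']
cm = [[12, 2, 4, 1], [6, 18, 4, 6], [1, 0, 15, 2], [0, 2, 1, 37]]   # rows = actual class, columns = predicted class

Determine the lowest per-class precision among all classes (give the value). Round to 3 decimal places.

0.625

Per-class precision (TP/(TP+FP)):
  en: TP=12, FP=6+1+0=7 → 12/19 = 0.6316
  fr: TP=18, FP=2+0+2=4 → 18/22 = 0.8182
  de: TP=15, FP=4+4+1=9 → 15/24 = 0.6250
  es: TP=37, FP=1+6+2=9 → 37/46 = 0.8043
Lowest is class 'de' with precision = 0.625.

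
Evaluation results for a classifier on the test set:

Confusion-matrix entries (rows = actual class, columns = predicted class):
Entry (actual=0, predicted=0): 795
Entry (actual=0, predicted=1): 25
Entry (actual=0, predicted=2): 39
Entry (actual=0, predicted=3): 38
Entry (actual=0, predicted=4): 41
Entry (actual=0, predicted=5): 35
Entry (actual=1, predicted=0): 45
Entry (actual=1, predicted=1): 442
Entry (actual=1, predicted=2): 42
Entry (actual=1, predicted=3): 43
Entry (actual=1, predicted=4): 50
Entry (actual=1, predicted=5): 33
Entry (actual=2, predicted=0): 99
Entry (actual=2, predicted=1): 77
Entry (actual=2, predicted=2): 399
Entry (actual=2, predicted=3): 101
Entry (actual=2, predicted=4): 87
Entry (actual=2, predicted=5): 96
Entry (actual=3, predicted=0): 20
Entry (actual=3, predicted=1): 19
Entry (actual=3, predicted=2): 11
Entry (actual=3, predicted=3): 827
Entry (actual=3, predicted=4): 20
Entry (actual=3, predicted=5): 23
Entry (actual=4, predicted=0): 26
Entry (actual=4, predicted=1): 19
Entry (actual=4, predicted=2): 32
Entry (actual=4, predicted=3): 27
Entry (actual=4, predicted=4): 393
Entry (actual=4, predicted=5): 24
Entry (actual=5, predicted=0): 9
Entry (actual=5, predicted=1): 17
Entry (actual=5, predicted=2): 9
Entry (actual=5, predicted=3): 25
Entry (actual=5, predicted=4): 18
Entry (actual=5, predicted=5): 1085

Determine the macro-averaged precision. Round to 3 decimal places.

0.758

Per-class precision (TP/(TP+FP)):
  0: TP=795, FP=45+99+20+26+9=199 → 795/994 = 0.7998
  1: TP=442, FP=25+77+19+19+17=157 → 442/599 = 0.7379
  2: TP=399, FP=39+42+11+32+9=133 → 399/532 = 0.7500
  3: TP=827, FP=38+43+101+27+25=234 → 827/1061 = 0.7795
  4: TP=393, FP=41+50+87+20+18=216 → 393/609 = 0.6453
  5: TP=1085, FP=35+33+96+23+24=211 → 1085/1296 = 0.8372
Macro-precision = mean = (0.7998 + 0.7379 + 0.7500 + 0.7795 + 0.6453 + 0.8372) / 6 = 0.758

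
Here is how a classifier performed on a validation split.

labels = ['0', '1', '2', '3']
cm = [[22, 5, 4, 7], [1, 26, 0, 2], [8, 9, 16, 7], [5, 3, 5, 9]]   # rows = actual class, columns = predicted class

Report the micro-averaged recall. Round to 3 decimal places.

Micro-averaging pools counts across classes: ΣTP=73, ΣFP=56, ΣFN=56.
Micro-recall = TP/(TP+FN) on pooled counts = 0.566 (equals overall accuracy in single-label multiclass).

0.566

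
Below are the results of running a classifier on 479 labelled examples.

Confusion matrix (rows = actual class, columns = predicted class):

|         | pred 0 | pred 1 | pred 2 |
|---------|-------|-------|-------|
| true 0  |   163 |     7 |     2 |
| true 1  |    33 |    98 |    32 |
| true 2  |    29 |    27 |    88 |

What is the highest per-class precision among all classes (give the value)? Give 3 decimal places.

0.742

Per-class precision (TP/(TP+FP)):
  0: TP=163, FP=33+29=62 → 163/225 = 0.7244
  1: TP=98, FP=7+27=34 → 98/132 = 0.7424
  2: TP=88, FP=2+32=34 → 88/122 = 0.7213
Highest is class '1' with precision = 0.742.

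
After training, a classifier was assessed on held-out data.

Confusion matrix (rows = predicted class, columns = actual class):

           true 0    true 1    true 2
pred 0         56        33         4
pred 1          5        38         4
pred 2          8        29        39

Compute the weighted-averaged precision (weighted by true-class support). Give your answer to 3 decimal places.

0.678

Per-class precision (TP/(TP+FP)):
  0: TP=56, FP=33+4=37 → 56/93 = 0.6022
  1: TP=38, FP=5+4=9 → 38/47 = 0.8085
  2: TP=39, FP=8+29=37 → 39/76 = 0.5132
Weighted-precision = Σ (supportᵢ/N)·precisionᵢ with N=216: (69/216)·0.6022 + (100/216)·0.8085 + (47/216)·0.5132 = 0.678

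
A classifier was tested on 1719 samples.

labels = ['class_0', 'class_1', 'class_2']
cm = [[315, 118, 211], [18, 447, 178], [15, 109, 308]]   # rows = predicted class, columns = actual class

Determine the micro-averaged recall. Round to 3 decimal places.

0.622

Micro-averaging pools counts across classes: ΣTP=1070, ΣFP=649, ΣFN=649.
Micro-recall = TP/(TP+FN) on pooled counts = 0.622 (equals overall accuracy in single-label multiclass).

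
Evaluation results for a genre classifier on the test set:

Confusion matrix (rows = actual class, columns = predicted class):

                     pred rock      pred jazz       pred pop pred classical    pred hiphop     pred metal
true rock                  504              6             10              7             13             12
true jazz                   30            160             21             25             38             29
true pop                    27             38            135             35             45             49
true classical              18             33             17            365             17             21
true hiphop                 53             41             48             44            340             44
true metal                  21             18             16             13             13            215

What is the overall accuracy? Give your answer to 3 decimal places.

Accuracy = trace / total = (504+160+135+365+340+215=1719) / 2521 = 1719/2521 = 0.682

0.682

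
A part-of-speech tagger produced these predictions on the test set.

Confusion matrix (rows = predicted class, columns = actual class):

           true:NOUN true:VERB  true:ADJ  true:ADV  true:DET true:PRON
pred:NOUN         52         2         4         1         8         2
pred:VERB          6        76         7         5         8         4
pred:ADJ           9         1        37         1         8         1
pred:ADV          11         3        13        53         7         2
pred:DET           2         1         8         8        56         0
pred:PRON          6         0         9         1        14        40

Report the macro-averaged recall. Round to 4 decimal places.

0.6889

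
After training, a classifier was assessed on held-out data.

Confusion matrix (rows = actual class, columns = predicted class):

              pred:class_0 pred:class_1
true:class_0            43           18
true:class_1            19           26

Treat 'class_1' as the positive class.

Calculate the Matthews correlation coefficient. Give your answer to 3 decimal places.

0.284

MCC = (TP·TN − FP·FN) / √((TP+FP)(TP+FN)(TN+FP)(TN+FN))
Numerator = 26·43 − 18·19 = 776
Denominator = √(44·45·61·62) = √7488360 = 2736.4868
MCC = 776 / 2736.4868 = 0.284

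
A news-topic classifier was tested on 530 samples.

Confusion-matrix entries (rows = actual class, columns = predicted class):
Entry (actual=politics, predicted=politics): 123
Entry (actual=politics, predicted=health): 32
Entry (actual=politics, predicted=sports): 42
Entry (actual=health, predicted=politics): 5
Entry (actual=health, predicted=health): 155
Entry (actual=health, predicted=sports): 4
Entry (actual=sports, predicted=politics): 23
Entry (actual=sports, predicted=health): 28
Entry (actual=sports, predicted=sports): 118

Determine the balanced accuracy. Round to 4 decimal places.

0.7559

Balanced accuracy = mean of per-class recall.
  politics: recall = 123/197 = 0.62437
  health: recall = 155/164 = 0.94512
  sports: recall = 118/169 = 0.69822
Mean = (0.62437 + 0.94512 + 0.69822) / 3 = 0.7559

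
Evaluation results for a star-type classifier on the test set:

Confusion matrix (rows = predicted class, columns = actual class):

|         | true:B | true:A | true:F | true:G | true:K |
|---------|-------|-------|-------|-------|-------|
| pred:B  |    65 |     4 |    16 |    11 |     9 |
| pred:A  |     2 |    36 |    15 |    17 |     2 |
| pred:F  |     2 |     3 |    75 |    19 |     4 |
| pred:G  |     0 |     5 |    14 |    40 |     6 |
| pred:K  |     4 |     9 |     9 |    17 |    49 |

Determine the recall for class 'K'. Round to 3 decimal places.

Treat 'K' as positive and all other classes as negative.
recall = TP/(TP+FN).
K: TP=49, FN=9+2+4+6=21 → 49/70 = 0.7000

0.700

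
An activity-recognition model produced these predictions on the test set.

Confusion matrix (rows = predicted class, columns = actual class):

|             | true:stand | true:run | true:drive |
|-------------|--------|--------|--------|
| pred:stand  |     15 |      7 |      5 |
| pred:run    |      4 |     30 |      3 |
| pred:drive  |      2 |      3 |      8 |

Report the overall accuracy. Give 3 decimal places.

0.688

Accuracy = trace / total = (15+30+8=53) / 77 = 53/77 = 0.688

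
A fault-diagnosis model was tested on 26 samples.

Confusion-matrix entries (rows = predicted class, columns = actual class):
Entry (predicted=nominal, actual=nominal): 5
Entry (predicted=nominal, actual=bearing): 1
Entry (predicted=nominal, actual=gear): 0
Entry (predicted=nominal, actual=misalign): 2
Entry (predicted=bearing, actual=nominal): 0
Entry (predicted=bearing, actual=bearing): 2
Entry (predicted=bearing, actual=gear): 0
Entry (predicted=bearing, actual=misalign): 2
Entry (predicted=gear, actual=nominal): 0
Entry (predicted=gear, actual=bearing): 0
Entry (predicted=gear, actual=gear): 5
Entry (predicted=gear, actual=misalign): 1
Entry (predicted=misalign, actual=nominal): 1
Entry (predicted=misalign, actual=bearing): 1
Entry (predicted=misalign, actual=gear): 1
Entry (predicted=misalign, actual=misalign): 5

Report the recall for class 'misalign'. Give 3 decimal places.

recall = TP/(TP+FN).
misalign: TP=5, FN=2+2+1=5 → 5/10 = 0.5000

0.500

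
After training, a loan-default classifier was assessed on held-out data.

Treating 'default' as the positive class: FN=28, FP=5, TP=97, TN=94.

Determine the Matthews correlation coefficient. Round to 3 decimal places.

MCC = (TP·TN − FP·FN) / √((TP+FP)(TP+FN)(TN+FP)(TN+FN))
Numerator = 97·94 − 5·28 = 8978
Denominator = √(102·125·99·122) = √153994500 = 12409.4520
MCC = 8978 / 12409.4520 = 0.723

0.723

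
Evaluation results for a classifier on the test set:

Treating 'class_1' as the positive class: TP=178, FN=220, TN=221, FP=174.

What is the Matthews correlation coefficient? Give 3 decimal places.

MCC = (TP·TN − FP·FN) / √((TP+FP)(TP+FN)(TN+FP)(TN+FN))
Numerator = 178·221 − 174·220 = 1058
Denominator = √(352·398·395·441) = √24404022720 = 156217.8694
MCC = 1058 / 156217.8694 = 0.007

0.007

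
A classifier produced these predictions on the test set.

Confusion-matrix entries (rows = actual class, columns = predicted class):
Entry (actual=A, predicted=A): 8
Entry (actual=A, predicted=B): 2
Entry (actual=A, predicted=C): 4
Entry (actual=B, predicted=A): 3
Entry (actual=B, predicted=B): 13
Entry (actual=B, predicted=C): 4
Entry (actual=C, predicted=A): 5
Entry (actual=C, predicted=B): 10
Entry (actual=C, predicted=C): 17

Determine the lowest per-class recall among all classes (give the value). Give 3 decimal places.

Per-class recall (TP/(TP+FN)):
  A: TP=8, FN=2+4=6 → 8/14 = 0.5714
  B: TP=13, FN=3+4=7 → 13/20 = 0.6500
  C: TP=17, FN=5+10=15 → 17/32 = 0.5313
Lowest is class 'C' with recall = 0.531.

0.531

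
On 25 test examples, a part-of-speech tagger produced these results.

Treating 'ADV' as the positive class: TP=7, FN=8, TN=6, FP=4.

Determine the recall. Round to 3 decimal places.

0.467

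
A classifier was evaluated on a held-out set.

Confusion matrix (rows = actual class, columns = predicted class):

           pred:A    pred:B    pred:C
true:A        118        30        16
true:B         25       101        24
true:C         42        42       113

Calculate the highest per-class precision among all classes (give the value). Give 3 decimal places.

Per-class precision (TP/(TP+FP)):
  A: TP=118, FP=25+42=67 → 118/185 = 0.6378
  B: TP=101, FP=30+42=72 → 101/173 = 0.5838
  C: TP=113, FP=16+24=40 → 113/153 = 0.7386
Highest is class 'C' with precision = 0.739.

0.739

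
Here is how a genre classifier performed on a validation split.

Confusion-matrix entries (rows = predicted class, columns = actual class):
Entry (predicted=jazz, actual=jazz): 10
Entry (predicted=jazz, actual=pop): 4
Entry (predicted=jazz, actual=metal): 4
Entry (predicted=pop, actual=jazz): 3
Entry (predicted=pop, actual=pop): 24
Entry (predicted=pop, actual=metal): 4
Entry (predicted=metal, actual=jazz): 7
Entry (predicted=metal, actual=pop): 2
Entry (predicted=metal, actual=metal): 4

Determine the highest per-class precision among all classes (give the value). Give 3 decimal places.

Per-class precision (TP/(TP+FP)):
  jazz: TP=10, FP=4+4=8 → 10/18 = 0.5556
  pop: TP=24, FP=3+4=7 → 24/31 = 0.7742
  metal: TP=4, FP=7+2=9 → 4/13 = 0.3077
Highest is class 'pop' with precision = 0.774.

0.774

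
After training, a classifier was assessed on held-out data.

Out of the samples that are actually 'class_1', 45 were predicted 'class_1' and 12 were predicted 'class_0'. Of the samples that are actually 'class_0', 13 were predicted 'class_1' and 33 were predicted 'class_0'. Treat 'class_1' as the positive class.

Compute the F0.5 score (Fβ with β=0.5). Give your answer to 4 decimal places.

Fβ = (1+β²)·TP / ((1+β²)·TP + β²·FN + FP), with β²=1/4
= 1.25·45 / (1.25·45 + 0.25·12 + 13) = 0.7785

0.7785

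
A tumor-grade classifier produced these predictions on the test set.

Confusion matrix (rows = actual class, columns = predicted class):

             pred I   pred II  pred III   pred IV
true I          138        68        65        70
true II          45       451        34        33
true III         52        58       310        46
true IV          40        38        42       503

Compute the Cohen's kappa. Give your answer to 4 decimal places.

Observed agreement pₒ = trace/N = 1402/1993 = 0.70346
Expected agreement pₑ = Σ (rowᵢ·colᵢ)/N² = (341·275 + 563·615 + 466·451 + 623·652)/1993² = 0.26595
κ = (pₒ − pₑ)/(1 − pₑ) = (0.70346 − 0.26595)/(1 − 0.26595) = 0.5960

0.5960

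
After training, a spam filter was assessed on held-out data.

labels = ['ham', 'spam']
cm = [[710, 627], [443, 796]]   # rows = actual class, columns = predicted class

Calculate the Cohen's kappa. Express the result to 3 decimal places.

0.173

Observed agreement pₒ = trace/N = 1506/2576 = 0.5846
Expected agreement pₑ = Σ (rowᵢ·colᵢ)/N² = (1337·1153 + 1239·1423)/2576² = 0.4980
κ = (pₒ − pₑ)/(1 − pₑ) = (0.5846 − 0.4980)/(1 − 0.4980) = 0.173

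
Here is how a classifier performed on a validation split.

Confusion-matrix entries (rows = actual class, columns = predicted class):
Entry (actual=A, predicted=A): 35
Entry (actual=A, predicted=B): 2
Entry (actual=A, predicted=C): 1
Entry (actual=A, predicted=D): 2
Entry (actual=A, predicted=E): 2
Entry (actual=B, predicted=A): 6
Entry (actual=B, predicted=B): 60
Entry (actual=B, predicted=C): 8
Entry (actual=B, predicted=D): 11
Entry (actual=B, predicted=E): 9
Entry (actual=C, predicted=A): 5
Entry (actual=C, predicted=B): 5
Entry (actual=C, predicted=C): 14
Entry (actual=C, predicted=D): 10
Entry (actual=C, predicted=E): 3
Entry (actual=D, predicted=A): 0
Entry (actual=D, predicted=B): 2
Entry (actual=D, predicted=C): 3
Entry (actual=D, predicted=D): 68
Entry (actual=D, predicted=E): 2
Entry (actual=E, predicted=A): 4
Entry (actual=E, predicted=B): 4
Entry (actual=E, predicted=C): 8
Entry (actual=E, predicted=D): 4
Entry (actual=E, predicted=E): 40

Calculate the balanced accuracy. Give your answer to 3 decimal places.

Balanced accuracy = mean of per-class recall.
  A: recall = 35/42 = 0.8333
  B: recall = 60/94 = 0.6383
  C: recall = 14/37 = 0.3784
  D: recall = 68/75 = 0.9067
  E: recall = 40/60 = 0.6667
Mean = (0.8333 + 0.6383 + 0.3784 + 0.9067 + 0.6667) / 5 = 0.685

0.685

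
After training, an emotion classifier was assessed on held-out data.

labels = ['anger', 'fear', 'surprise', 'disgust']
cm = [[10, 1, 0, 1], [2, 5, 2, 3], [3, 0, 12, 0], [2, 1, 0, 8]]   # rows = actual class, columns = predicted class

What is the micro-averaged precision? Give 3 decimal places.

0.700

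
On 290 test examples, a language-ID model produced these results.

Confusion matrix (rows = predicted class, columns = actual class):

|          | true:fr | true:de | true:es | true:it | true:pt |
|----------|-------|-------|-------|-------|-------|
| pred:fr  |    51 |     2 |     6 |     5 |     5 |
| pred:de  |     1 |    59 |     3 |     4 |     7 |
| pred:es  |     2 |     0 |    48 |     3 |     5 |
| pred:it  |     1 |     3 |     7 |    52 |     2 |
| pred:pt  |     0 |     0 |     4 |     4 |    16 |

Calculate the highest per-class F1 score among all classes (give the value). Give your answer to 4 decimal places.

Per-class F1 score (2·TP/(2·TP+FP+FN)):
  fr: TP=51, FP=2+6+5+5=18, FN=1+2+1+0=4 → 102/124 = 0.82258
  de: TP=59, FP=1+3+4+7=15, FN=2+0+3+0=5 → 118/138 = 0.85507
  es: TP=48, FP=2+0+3+5=10, FN=6+3+7+4=20 → 96/126 = 0.76190
  it: TP=52, FP=1+3+7+2=13, FN=5+4+3+4=16 → 104/133 = 0.78195
  pt: TP=16, FP=0+0+4+4=8, FN=5+7+5+2=19 → 32/59 = 0.54237
Highest is class 'de' with F1 score = 0.8551.

0.8551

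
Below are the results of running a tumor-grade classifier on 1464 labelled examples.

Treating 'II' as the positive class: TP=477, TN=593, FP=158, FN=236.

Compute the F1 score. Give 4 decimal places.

0.7077

Precision = TP/(TP+FP) = 477/635 = 0.7512
Recall = TP/(TP+FN) = 477/713 = 0.6690
F1 = 2·TP/(2·TP+FP+FN) = 954/1348 = 0.7077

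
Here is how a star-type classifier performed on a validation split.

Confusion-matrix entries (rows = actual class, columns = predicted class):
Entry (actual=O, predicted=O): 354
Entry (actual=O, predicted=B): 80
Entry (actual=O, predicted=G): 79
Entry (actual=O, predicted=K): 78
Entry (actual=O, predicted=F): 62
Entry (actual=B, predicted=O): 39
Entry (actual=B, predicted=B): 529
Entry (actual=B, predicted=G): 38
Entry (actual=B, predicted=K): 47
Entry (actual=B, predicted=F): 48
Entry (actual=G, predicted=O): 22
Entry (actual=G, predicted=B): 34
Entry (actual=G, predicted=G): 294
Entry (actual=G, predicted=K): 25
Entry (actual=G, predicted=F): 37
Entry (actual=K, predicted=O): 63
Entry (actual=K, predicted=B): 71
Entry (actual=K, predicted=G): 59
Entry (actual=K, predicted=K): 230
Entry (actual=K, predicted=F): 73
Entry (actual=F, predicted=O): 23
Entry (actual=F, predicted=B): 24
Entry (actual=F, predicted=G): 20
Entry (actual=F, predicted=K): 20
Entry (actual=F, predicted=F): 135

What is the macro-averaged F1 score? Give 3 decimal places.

0.596

Per-class F1 score (2·TP/(2·TP+FP+FN)):
  O: TP=354, FP=39+22+63+23=147, FN=80+79+78+62=299 → 708/1154 = 0.6135
  B: TP=529, FP=80+34+71+24=209, FN=39+38+47+48=172 → 1058/1439 = 0.7352
  G: TP=294, FP=79+38+59+20=196, FN=22+34+25+37=118 → 588/902 = 0.6519
  K: TP=230, FP=78+47+25+20=170, FN=63+71+59+73=266 → 460/896 = 0.5134
  F: TP=135, FP=62+48+37+73=220, FN=23+24+20+20=87 → 270/577 = 0.4679
Macro-F1 score = mean = (0.6135 + 0.7352 + 0.6519 + 0.5134 + 0.4679) / 5 = 0.596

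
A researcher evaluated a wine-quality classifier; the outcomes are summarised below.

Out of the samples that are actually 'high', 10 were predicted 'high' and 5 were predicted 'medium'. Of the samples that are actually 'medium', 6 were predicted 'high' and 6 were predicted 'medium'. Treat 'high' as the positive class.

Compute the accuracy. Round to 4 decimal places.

Accuracy = (TP+TN)/N = (10+6)/27 = 0.5926

0.5926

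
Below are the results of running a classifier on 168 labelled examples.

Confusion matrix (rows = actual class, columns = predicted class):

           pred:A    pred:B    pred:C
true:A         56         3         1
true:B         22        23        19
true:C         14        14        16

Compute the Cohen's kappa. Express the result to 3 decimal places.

0.339

Observed agreement pₒ = trace/N = 95/168 = 0.5655
Expected agreement pₑ = Σ (rowᵢ·colᵢ)/N² = (60·92 + 64·40 + 44·36)/168² = 0.3424
κ = (pₒ − pₑ)/(1 − pₑ) = (0.5655 − 0.3424)/(1 − 0.3424) = 0.339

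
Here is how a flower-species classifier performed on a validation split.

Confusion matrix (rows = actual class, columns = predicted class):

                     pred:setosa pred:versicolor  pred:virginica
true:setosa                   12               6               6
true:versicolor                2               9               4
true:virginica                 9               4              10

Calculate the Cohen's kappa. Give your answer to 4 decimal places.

0.2454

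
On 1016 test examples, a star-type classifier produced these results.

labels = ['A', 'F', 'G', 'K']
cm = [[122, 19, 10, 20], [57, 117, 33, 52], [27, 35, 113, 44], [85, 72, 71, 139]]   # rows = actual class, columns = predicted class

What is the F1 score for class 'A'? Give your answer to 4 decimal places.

0.5281

Treat 'A' as positive and all other classes as negative.
F1 score = 2·TP/(2·TP+FP+FN).
A: TP=122, FP=57+27+85=169, FN=19+10+20=49 → 244/462 = 0.52814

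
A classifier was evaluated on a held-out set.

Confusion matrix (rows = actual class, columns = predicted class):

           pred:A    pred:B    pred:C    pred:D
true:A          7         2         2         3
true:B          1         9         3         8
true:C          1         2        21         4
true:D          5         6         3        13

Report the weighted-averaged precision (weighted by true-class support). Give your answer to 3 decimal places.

0.553

Per-class precision (TP/(TP+FP)):
  A: TP=7, FP=1+1+5=7 → 7/14 = 0.5000
  B: TP=9, FP=2+2+6=10 → 9/19 = 0.4737
  C: TP=21, FP=2+3+3=8 → 21/29 = 0.7241
  D: TP=13, FP=3+8+4=15 → 13/28 = 0.4643
Weighted-precision = Σ (supportᵢ/N)·precisionᵢ with N=90: (14/90)·0.5000 + (21/90)·0.4737 + (28/90)·0.7241 + (27/90)·0.4643 = 0.553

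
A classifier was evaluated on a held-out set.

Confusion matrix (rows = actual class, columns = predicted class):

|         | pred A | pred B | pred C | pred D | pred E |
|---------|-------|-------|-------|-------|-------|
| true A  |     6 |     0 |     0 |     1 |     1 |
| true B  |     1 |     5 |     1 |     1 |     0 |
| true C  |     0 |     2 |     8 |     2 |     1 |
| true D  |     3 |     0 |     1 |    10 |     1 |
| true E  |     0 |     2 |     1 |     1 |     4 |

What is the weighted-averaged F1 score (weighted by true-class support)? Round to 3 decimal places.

Per-class F1 score (2·TP/(2·TP+FP+FN)):
  A: TP=6, FP=1+0+3+0=4, FN=0+0+1+1=2 → 12/18 = 0.6667
  B: TP=5, FP=0+2+0+2=4, FN=1+1+1+0=3 → 10/17 = 0.5882
  C: TP=8, FP=0+1+1+1=3, FN=0+2+2+1=5 → 16/24 = 0.6667
  D: TP=10, FP=1+1+2+1=5, FN=3+0+1+1=5 → 20/30 = 0.6667
  E: TP=4, FP=1+0+1+1=3, FN=0+2+1+1=4 → 8/15 = 0.5333
Weighted-F1 score = Σ (supportᵢ/N)·F1 scoreᵢ with N=52: (8/52)·0.6667 + (8/52)·0.5882 + (13/52)·0.6667 + (15/52)·0.6667 + (8/52)·0.5333 = 0.634

0.634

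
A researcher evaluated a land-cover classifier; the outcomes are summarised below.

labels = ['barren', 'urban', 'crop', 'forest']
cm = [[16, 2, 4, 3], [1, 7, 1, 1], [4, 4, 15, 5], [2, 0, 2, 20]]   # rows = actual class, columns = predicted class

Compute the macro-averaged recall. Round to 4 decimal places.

0.6773

Per-class recall (TP/(TP+FN)):
  barren: TP=16, FN=2+4+3=9 → 16/25 = 0.64000
  urban: TP=7, FN=1+1+1=3 → 7/10 = 0.70000
  crop: TP=15, FN=4+4+5=13 → 15/28 = 0.53571
  forest: TP=20, FN=2+0+2=4 → 20/24 = 0.83333
Macro-recall = mean = (0.64000 + 0.70000 + 0.53571 + 0.83333) / 4 = 0.6773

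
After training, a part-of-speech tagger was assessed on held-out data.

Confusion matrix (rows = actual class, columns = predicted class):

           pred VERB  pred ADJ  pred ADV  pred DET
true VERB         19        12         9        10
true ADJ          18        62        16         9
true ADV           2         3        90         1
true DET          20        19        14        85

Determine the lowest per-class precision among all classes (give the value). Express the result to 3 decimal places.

0.322

Per-class precision (TP/(TP+FP)):
  VERB: TP=19, FP=18+2+20=40 → 19/59 = 0.3220
  ADJ: TP=62, FP=12+3+19=34 → 62/96 = 0.6458
  ADV: TP=90, FP=9+16+14=39 → 90/129 = 0.6977
  DET: TP=85, FP=10+9+1=20 → 85/105 = 0.8095
Lowest is class 'VERB' with precision = 0.322.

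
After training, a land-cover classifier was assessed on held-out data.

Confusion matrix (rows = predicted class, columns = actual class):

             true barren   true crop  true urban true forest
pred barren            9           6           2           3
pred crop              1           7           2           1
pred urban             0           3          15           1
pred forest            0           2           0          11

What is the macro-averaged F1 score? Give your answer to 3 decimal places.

Per-class F1 score (2·TP/(2·TP+FP+FN)):
  barren: TP=9, FP=6+2+3=11, FN=1+0+0=1 → 18/30 = 0.6000
  crop: TP=7, FP=1+2+1=4, FN=6+3+2=11 → 14/29 = 0.4828
  urban: TP=15, FP=0+3+1=4, FN=2+2+0=4 → 30/38 = 0.7895
  forest: TP=11, FP=0+2+0=2, FN=3+1+1=5 → 22/29 = 0.7586
Macro-F1 score = mean = (0.6000 + 0.4828 + 0.7895 + 0.7586) / 4 = 0.658

0.658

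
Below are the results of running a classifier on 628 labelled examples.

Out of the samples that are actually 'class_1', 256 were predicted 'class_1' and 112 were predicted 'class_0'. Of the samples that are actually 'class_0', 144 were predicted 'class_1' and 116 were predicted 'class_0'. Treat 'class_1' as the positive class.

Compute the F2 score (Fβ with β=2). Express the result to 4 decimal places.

Fβ = (1+β²)·TP / ((1+β²)·TP + β²·FN + FP), with β²=4
= 5·256 / (5·256 + 4·112 + 144) = 0.6838

0.6838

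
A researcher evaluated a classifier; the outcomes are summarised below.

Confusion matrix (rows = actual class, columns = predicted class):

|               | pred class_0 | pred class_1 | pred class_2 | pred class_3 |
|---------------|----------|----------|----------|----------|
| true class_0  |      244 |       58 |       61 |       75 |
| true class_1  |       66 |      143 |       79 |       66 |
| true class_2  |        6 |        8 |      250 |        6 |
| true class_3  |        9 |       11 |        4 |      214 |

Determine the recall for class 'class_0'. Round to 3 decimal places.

0.557

recall = TP/(TP+FN).
class_0: TP=244, FN=58+61+75=194 → 244/438 = 0.5571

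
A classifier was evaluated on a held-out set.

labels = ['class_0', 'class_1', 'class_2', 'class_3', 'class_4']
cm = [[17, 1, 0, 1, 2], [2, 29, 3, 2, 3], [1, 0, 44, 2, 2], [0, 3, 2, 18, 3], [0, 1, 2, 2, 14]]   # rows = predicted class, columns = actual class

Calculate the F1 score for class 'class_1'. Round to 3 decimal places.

0.795

One-vs-rest for 'class_1': TP = diagonal; FP = other classes predicted 'class_1'; FN = 'class_1' predicted as other.
F1 score = 2·TP/(2·TP+FP+FN).
class_1: TP=29, FP=2+3+2+3=10, FN=1+0+3+1=5 → 58/73 = 0.7945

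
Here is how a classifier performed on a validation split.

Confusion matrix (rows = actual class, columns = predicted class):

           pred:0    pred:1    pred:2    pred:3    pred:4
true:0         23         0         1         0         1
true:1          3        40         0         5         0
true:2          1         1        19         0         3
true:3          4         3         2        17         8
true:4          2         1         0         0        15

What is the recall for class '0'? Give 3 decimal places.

0.920

Take TP from the diagonal, FP from the rest of the '0' prediction marginal, FN from the rest of the '0' actual marginal.
recall = TP/(TP+FN).
0: TP=23, FN=0+1+0+1=2 → 23/25 = 0.9200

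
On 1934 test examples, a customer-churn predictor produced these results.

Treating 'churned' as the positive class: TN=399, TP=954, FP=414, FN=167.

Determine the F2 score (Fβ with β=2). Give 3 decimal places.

0.815

Fβ = (1+β²)·TP / ((1+β²)·TP + β²·FN + FP), with β²=4
= 5·954 / (5·954 + 4·167 + 414) = 0.815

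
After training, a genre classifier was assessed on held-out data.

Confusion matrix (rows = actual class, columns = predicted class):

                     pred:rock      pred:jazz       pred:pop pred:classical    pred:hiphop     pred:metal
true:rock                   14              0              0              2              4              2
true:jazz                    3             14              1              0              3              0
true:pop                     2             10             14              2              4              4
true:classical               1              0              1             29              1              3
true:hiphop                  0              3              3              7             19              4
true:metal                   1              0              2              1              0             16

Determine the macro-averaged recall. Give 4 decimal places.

Per-class recall (TP/(TP+FN)):
  rock: TP=14, FN=0+0+2+4+2=8 → 14/22 = 0.63636
  jazz: TP=14, FN=3+1+0+3+0=7 → 14/21 = 0.66667
  pop: TP=14, FN=2+10+2+4+4=22 → 14/36 = 0.38889
  classical: TP=29, FN=1+0+1+1+3=6 → 29/35 = 0.82857
  hiphop: TP=19, FN=0+3+3+7+4=17 → 19/36 = 0.52778
  metal: TP=16, FN=1+0+2+1+0=4 → 16/20 = 0.80000
Macro-recall = mean = (0.63636 + 0.66667 + 0.38889 + 0.82857 + 0.52778 + 0.80000) / 6 = 0.6414

0.6414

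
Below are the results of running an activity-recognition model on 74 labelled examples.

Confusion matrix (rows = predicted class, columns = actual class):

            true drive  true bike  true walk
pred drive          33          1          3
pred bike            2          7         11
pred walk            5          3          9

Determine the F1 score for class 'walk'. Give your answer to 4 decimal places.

0.4500

Take TP from the diagonal, FP from the rest of the 'walk' prediction marginal, FN from the rest of the 'walk' actual marginal.
F1 score = 2·TP/(2·TP+FP+FN).
walk: TP=9, FP=5+3=8, FN=3+11=14 → 18/40 = 0.45000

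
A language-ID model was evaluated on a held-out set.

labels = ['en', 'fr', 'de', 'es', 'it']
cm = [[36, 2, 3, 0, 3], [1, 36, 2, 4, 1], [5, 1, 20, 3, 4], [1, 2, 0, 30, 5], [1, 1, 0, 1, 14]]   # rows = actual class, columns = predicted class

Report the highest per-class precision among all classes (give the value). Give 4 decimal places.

Per-class precision (TP/(TP+FP)):
  en: TP=36, FP=1+5+1+1=8 → 36/44 = 0.81818
  fr: TP=36, FP=2+1+2+1=6 → 36/42 = 0.85714
  de: TP=20, FP=3+2+0+0=5 → 20/25 = 0.80000
  es: TP=30, FP=0+4+3+1=8 → 30/38 = 0.78947
  it: TP=14, FP=3+1+4+5=13 → 14/27 = 0.51852
Highest is class 'fr' with precision = 0.8571.

0.8571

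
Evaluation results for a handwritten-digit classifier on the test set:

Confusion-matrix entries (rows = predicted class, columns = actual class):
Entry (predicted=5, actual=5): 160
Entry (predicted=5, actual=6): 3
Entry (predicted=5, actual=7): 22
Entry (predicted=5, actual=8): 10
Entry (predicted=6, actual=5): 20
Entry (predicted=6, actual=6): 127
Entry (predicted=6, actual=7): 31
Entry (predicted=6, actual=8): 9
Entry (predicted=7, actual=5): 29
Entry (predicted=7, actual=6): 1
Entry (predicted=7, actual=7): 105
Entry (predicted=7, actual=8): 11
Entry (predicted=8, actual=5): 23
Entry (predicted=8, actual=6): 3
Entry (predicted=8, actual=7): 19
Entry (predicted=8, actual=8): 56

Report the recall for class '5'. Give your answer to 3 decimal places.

0.690

recall = TP/(TP+FN).
5: TP=160, FN=20+29+23=72 → 160/232 = 0.6897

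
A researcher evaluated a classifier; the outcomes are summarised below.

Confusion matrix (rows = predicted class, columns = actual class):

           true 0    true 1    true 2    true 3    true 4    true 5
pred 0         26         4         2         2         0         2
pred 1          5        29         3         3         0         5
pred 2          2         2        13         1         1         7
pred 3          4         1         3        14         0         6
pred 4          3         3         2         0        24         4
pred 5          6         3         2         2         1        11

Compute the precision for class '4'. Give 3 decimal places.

Treat '4' as positive and all other classes as negative.
precision = TP/(TP+FP).
4: TP=24, FP=3+3+2+0+4=12 → 24/36 = 0.6667

0.667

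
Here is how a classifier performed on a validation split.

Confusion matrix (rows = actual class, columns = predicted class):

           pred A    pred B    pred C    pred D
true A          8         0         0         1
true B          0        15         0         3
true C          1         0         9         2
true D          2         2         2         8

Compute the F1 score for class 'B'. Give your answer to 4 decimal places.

Treat 'B' as positive and all other classes as negative.
F1 score = 2·TP/(2·TP+FP+FN).
B: TP=15, FP=0+0+2=2, FN=0+0+3=3 → 30/35 = 0.85714

0.8571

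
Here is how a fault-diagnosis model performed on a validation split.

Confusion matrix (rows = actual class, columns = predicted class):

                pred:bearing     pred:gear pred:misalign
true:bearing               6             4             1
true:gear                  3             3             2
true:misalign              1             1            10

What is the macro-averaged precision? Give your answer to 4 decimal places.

Per-class precision (TP/(TP+FP)):
  bearing: TP=6, FP=3+1=4 → 6/10 = 0.60000
  gear: TP=3, FP=4+1=5 → 3/8 = 0.37500
  misalign: TP=10, FP=1+2=3 → 10/13 = 0.76923
Macro-precision = mean = (0.60000 + 0.37500 + 0.76923) / 3 = 0.5814

0.5814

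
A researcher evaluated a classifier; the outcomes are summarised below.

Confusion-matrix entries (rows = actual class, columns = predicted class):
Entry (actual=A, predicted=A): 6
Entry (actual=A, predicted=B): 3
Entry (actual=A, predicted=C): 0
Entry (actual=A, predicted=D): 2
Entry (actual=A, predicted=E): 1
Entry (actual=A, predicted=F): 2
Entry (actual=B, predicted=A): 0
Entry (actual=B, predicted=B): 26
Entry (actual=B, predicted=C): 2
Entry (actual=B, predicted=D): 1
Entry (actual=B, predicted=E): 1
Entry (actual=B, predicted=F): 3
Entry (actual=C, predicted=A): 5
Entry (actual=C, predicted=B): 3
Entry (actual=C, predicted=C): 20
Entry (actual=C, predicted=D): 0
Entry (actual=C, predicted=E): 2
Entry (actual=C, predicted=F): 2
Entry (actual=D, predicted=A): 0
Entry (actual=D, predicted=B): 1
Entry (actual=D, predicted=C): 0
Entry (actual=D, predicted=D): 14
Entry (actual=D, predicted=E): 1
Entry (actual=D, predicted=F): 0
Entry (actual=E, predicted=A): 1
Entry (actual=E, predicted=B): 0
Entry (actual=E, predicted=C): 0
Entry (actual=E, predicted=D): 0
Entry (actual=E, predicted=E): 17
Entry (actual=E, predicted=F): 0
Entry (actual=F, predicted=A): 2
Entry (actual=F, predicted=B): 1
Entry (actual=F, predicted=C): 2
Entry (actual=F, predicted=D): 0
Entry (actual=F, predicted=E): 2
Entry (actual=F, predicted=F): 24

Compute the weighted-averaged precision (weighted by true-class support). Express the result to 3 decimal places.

Per-class precision (TP/(TP+FP)):
  A: TP=6, FP=0+5+0+1+2=8 → 6/14 = 0.4286
  B: TP=26, FP=3+3+1+0+1=8 → 26/34 = 0.7647
  C: TP=20, FP=0+2+0+0+2=4 → 20/24 = 0.8333
  D: TP=14, FP=2+1+0+0+0=3 → 14/17 = 0.8235
  E: TP=17, FP=1+1+2+1+2=7 → 17/24 = 0.7083
  F: TP=24, FP=2+3+2+0+0=7 → 24/31 = 0.7742
Weighted-precision = Σ (supportᵢ/N)·precisionᵢ with N=144: (14/144)·0.4286 + (33/144)·0.7647 + (32/144)·0.8333 + (16/144)·0.8235 + (18/144)·0.7083 + (31/144)·0.7742 = 0.749

0.749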